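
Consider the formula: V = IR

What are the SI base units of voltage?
Units of each symbol in V = IR:
  I (current): A
  R (resistance, in ohms): kg·m²/(s³·A²)

Multiplying the contributions: [A] · [kg·m²/(s³·A²)]
Adding exponents of each base unit: kg: 1, m: 2, s: -3, A: -1
SI base units of voltage: kg·m²/(s³·A)

Answer: kg·m²/(s³·A)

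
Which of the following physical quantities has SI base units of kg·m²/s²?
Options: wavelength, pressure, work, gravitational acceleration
Checking the SI base units of each option:
  wavelength (λ = v/f): m  ✗
  pressure (P = F/A): kg/(m·s²)  ✗
  work (W = Fd): kg·m²/s²  ✓ matches
  gravitational acceleration (g = GM/r²): m/s²  ✗

Only work has units kg·m²/s².

Answer: work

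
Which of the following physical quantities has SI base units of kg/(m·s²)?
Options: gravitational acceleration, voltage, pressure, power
Checking the SI base units of each option:
  gravitational acceleration (g = GM/r²): m/s²  ✗
  voltage (V = IR): kg·m²/(s³·A)  ✗
  pressure (P = F/A): kg/(m·s²)  ✓ matches
  power (P = W/t): kg·m²/s³  ✗

Only pressure has units kg/(m·s²).

Answer: pressure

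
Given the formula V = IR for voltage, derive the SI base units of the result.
Units of each symbol in V = IR:
  I (current): A
  R (resistance, in ohms): kg·m²/(s³·A²)

Multiplying the contributions: [A] · [kg·m²/(s³·A²)]
Adding exponents of each base unit: kg: 1, m: 2, s: -3, A: -1
SI base units of voltage: kg·m²/(s³·A)

Answer: kg·m²/(s³·A)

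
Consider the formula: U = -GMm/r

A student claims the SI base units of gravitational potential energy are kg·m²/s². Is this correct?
Units of each symbol in U = -GMm/r:
  G (gravitational constant): m³/(kg·s²)
  M (mass): kg
  m (mass): kg
  r (distance): m  → in the denominator, contributes 1/m
  The minus sign does not affect the units.

Multiplying the contributions: [m³/(kg·s²)] · [kg] · [kg] · [1/m]
Adding exponents of each base unit: kg: 1, m: 2, s: -2
SI base units of gravitational potential energy: kg·m²/s²

The claimed units kg·m²/s² match the derived units, so the claim is correct.

Answer: Yes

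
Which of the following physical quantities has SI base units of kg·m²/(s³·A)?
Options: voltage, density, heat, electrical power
Checking the SI base units of each option:
  voltage (V = IR): kg·m²/(s³·A)  ✓ matches
  density (ρ = m/V): kg/m³  ✗
  heat (Q = mcΔT): kg·m²/s²  ✗
  electrical power (P = IV): kg·m²/s³  ✗

Only voltage has units kg·m²/(s³·A).

Answer: voltage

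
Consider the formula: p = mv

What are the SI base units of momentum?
Units of each symbol in p = mv:
  m (mass): kg
  v (velocity): m/s

Multiplying the contributions: [kg] · [m/s]
Adding exponents of each base unit: kg: 1, m: 1, s: -1
SI base units of momentum: kg·m/s

Answer: kg·m/s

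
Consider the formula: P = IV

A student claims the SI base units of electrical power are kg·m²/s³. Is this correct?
Units of each symbol in P = IV:
  I (current): A
  V (voltage, in volts): kg·m²/(s³·A)

Multiplying the contributions: [A] · [kg·m²/(s³·A)]
Adding exponents of each base unit: kg: 1, m: 2, s: -3
SI base units of electrical power: kg·m²/s³

The claimed units kg·m²/s³ match the derived units, so the claim is correct.

Answer: Yes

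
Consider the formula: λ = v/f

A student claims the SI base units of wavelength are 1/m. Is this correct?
Units of each symbol in λ = v/f:
  v (wave speed): m/s
  f (frequency): 1/s  → in the denominator, contributes s

Multiplying the contributions: [m/s] · [s]
Adding exponents of each base unit: m: 1
SI base units of wavelength: m

The claimed units 1/m (exponents m: -1) do not match the derived units m (exponents m: 1), so the claim is incorrect.

Answer: No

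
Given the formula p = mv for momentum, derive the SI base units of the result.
Units of each symbol in p = mv:
  m (mass): kg
  v (velocity): m/s

Multiplying the contributions: [kg] · [m/s]
Adding exponents of each base unit: kg: 1, m: 1, s: -1
SI base units of momentum: kg·m/s

Answer: kg·m/s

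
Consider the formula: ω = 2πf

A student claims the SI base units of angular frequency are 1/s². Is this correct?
Units of each symbol in ω = 2πf:
  f (frequency): 1/s
  The factor 2π is dimensionless.

Multiplying the contributions: [1/s]
Adding exponents of each base unit: s: -1
SI base units of angular frequency: 1/s

The claimed units 1/s² (exponents s: -2) do not match the derived units 1/s (exponents s: -1), so the claim is incorrect.

Answer: No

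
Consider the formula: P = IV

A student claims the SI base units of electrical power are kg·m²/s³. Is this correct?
Units of each symbol in P = IV:
  I (current): A
  V (voltage, in volts): kg·m²/(s³·A)

Multiplying the contributions: [A] · [kg·m²/(s³·A)]
Adding exponents of each base unit: kg: 1, m: 2, s: -3
SI base units of electrical power: kg·m²/s³

The claimed units kg·m²/s³ match the derived units, so the claim is correct.

Answer: Yes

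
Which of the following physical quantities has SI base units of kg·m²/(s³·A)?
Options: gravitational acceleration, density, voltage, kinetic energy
Checking the SI base units of each option:
  gravitational acceleration (g = GM/r²): m/s²  ✗
  density (ρ = m/V): kg/m³  ✗
  voltage (V = IR): kg·m²/(s³·A)  ✓ matches
  kinetic energy (E = ½mv²): kg·m²/s²  ✗

Only voltage has units kg·m²/(s³·A).

Answer: voltage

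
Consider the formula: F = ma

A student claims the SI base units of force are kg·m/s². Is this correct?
Units of each symbol in F = ma:
  m (mass): kg
  a (acceleration): m/s²

Multiplying the contributions: [kg] · [m/s²]
Adding exponents of each base unit: kg: 1, m: 1, s: -2
SI base units of force: kg·m/s²

The claimed units kg·m/s² match the derived units, so the claim is correct.

Answer: Yes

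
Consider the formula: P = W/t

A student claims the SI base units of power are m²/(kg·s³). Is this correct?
Units of each symbol in P = W/t:
  W (work): kg·m²/s²
  t (time): s  → in the denominator, contributes 1/s

Multiplying the contributions: [kg·m²/s²] · [1/s]
Adding exponents of each base unit: kg: 1, m: 2, s: -3
SI base units of power: kg·m²/s³

The claimed units m²/(kg·s³) (exponents kg: -1, m: 2, s: -3) do not match the derived units kg·m²/s³ (exponents kg: 1, m: 2, s: -3), so the claim is incorrect.

Answer: No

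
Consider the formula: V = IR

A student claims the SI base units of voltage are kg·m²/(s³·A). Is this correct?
Units of each symbol in V = IR:
  I (current): A
  R (resistance, in ohms): kg·m²/(s³·A²)

Multiplying the contributions: [A] · [kg·m²/(s³·A²)]
Adding exponents of each base unit: kg: 1, m: 2, s: -3, A: -1
SI base units of voltage: kg·m²/(s³·A)

The claimed units kg·m²/(s³·A) match the derived units, so the claim is correct.

Answer: Yes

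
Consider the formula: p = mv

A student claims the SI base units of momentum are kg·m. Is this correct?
Units of each symbol in p = mv:
  m (mass): kg
  v (velocity): m/s

Multiplying the contributions: [kg] · [m/s]
Adding exponents of each base unit: kg: 1, m: 1, s: -1
SI base units of momentum: kg·m/s

The claimed units kg·m (exponents kg: 1, m: 1) do not match the derived units kg·m/s (exponents kg: 1, m: 1, s: -1), so the claim is incorrect.

Answer: No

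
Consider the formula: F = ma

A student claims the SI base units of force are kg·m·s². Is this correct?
Units of each symbol in F = ma:
  m (mass): kg
  a (acceleration): m/s²

Multiplying the contributions: [kg] · [m/s²]
Adding exponents of each base unit: kg: 1, m: 1, s: -2
SI base units of force: kg·m/s²

The claimed units kg·m·s² (exponents kg: 1, m: 1, s: 2) do not match the derived units kg·m/s² (exponents kg: 1, m: 1, s: -2), so the claim is incorrect.

Answer: No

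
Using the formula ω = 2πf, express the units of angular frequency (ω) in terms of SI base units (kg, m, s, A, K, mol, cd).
Units of each symbol in ω = 2πf:
  f (frequency): 1/s
  The factor 2π is dimensionless.

Multiplying the contributions: [1/s]
Adding exponents of each base unit: s: -1
SI base units of angular frequency: 1/s

Answer: 1/s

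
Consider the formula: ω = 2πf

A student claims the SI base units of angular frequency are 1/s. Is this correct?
Units of each symbol in ω = 2πf:
  f (frequency): 1/s
  The factor 2π is dimensionless.

Multiplying the contributions: [1/s]
Adding exponents of each base unit: s: -1
SI base units of angular frequency: 1/s

The claimed units 1/s match the derived units, so the claim is correct.

Answer: Yes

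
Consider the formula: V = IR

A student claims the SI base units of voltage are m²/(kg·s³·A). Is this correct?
Units of each symbol in V = IR:
  I (current): A
  R (resistance, in ohms): kg·m²/(s³·A²)

Multiplying the contributions: [A] · [kg·m²/(s³·A²)]
Adding exponents of each base unit: kg: 1, m: 2, s: -3, A: -1
SI base units of voltage: kg·m²/(s³·A)

The claimed units m²/(kg·s³·A) (exponents kg: -1, m: 2, s: -3, A: -1) do not match the derived units kg·m²/(s³·A) (exponents kg: 1, m: 2, s: -3, A: -1), so the claim is incorrect.

Answer: No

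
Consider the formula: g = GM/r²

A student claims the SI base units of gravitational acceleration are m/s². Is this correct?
Units of each symbol in g = GM/r²:
  G (gravitational constant): m³/(kg·s²)
  M (mass): kg
  r (distance): m  → to the power 2 in the denominator, contributes 1/m²

Multiplying the contributions: [m³/(kg·s²)] · [kg] · [1/m²]
Adding exponents of each base unit: m: 1, s: -2
SI base units of gravitational acceleration: m/s²

The claimed units m/s² match the derived units, so the claim is correct.

Answer: Yes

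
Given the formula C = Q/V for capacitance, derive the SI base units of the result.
Units of each symbol in C = Q/V:
  Q (charge, in coulombs): s·A
  V (voltage, in volts): kg·m²/(s³·A)  → in the denominator, contributes s³·A/(kg·m²)

Multiplying the contributions: [s·A] · [s³·A/(kg·m²)]
Adding exponents of each base unit: kg: -1, m: -2, s: 4, A: 2
SI base units of capacitance: s⁴·A²/(kg·m²)

Answer: s⁴·A²/(kg·m²)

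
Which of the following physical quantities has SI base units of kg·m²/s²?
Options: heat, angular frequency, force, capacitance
Checking the SI base units of each option:
  heat (Q = mcΔT): kg·m²/s²  ✓ matches
  angular frequency (ω = 2πf): 1/s  ✗
  force (F = ma): kg·m/s²  ✗
  capacitance (C = Q/V): s⁴·A²/(kg·m²)  ✗

Only heat has units kg·m²/s².

Answer: heat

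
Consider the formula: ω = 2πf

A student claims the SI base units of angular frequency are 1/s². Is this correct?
Units of each symbol in ω = 2πf:
  f (frequency): 1/s
  The factor 2π is dimensionless.

Multiplying the contributions: [1/s]
Adding exponents of each base unit: s: -1
SI base units of angular frequency: 1/s

The claimed units 1/s² (exponents s: -2) do not match the derived units 1/s (exponents s: -1), so the claim is incorrect.

Answer: No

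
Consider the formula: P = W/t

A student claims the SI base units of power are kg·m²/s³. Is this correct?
Units of each symbol in P = W/t:
  W (work): kg·m²/s²
  t (time): s  → in the denominator, contributes 1/s

Multiplying the contributions: [kg·m²/s²] · [1/s]
Adding exponents of each base unit: kg: 1, m: 2, s: -3
SI base units of power: kg·m²/s³

The claimed units kg·m²/s³ match the derived units, so the claim is correct.

Answer: Yes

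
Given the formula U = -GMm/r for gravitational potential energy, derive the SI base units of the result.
Units of each symbol in U = -GMm/r:
  G (gravitational constant): m³/(kg·s²)
  M (mass): kg
  m (mass): kg
  r (distance): m  → in the denominator, contributes 1/m
  The minus sign does not affect the units.

Multiplying the contributions: [m³/(kg·s²)] · [kg] · [kg] · [1/m]
Adding exponents of each base unit: kg: 1, m: 2, s: -2
SI base units of gravitational potential energy: kg·m²/s²

Answer: kg·m²/s²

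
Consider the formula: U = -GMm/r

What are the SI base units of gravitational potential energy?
Units of each symbol in U = -GMm/r:
  G (gravitational constant): m³/(kg·s²)
  M (mass): kg
  m (mass): kg
  r (distance): m  → in the denominator, contributes 1/m
  The minus sign does not affect the units.

Multiplying the contributions: [m³/(kg·s²)] · [kg] · [kg] · [1/m]
Adding exponents of each base unit: kg: 1, m: 2, s: -2
SI base units of gravitational potential energy: kg·m²/s²

Answer: kg·m²/s²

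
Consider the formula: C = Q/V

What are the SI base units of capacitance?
Units of each symbol in C = Q/V:
  Q (charge, in coulombs): s·A
  V (voltage, in volts): kg·m²/(s³·A)  → in the denominator, contributes s³·A/(kg·m²)

Multiplying the contributions: [s·A] · [s³·A/(kg·m²)]
Adding exponents of each base unit: kg: -1, m: -2, s: 4, A: 2
SI base units of capacitance: s⁴·A²/(kg·m²)

Answer: s⁴·A²/(kg·m²)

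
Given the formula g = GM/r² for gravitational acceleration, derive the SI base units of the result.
Units of each symbol in g = GM/r²:
  G (gravitational constant): m³/(kg·s²)
  M (mass): kg
  r (distance): m  → to the power 2 in the denominator, contributes 1/m²

Multiplying the contributions: [m³/(kg·s²)] · [kg] · [1/m²]
Adding exponents of each base unit: m: 1, s: -2
SI base units of gravitational acceleration: m/s²

Answer: m/s²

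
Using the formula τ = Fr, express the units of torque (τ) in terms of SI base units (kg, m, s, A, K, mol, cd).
Units of each symbol in τ = Fr:
  F (force): kg·m/s²
  r (lever arm): m

Multiplying the contributions: [kg·m/s²] · [m]
Adding exponents of each base unit: kg: 1, m: 2, s: -2
SI base units of torque: kg·m²/s²

Answer: kg·m²/s²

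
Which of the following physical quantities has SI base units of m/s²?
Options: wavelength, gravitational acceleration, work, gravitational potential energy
Checking the SI base units of each option:
  wavelength (λ = v/f): m  ✗
  gravitational acceleration (g = GM/r²): m/s²  ✓ matches
  work (W = Fd): kg·m²/s²  ✗
  gravitational potential energy (U = -GMm/r): kg·m²/s²  ✗

Only gravitational acceleration has units m/s².

Answer: gravitational acceleration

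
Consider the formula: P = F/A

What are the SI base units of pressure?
Units of each symbol in P = F/A:
  F (force): kg·m/s²
  A (area): m²  → in the denominator, contributes 1/m²

Multiplying the contributions: [kg·m/s²] · [1/m²]
Adding exponents of each base unit: kg: 1, m: -1, s: -2
SI base units of pressure: kg/(m·s²)

Answer: kg/(m·s²)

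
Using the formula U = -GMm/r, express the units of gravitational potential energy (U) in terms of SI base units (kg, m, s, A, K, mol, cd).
Units of each symbol in U = -GMm/r:
  G (gravitational constant): m³/(kg·s²)
  M (mass): kg
  m (mass): kg
  r (distance): m  → in the denominator, contributes 1/m
  The minus sign does not affect the units.

Multiplying the contributions: [m³/(kg·s²)] · [kg] · [kg] · [1/m]
Adding exponents of each base unit: kg: 1, m: 2, s: -2
SI base units of gravitational potential energy: kg·m²/s²

Answer: kg·m²/s²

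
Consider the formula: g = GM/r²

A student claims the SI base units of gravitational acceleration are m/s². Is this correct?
Units of each symbol in g = GM/r²:
  G (gravitational constant): m³/(kg·s²)
  M (mass): kg
  r (distance): m  → to the power 2 in the denominator, contributes 1/m²

Multiplying the contributions: [m³/(kg·s²)] · [kg] · [1/m²]
Adding exponents of each base unit: m: 1, s: -2
SI base units of gravitational acceleration: m/s²

The claimed units m/s² match the derived units, so the claim is correct.

Answer: Yes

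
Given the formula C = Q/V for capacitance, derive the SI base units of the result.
Units of each symbol in C = Q/V:
  Q (charge, in coulombs): s·A
  V (voltage, in volts): kg·m²/(s³·A)  → in the denominator, contributes s³·A/(kg·m²)

Multiplying the contributions: [s·A] · [s³·A/(kg·m²)]
Adding exponents of each base unit: kg: -1, m: -2, s: 4, A: 2
SI base units of capacitance: s⁴·A²/(kg·m²)

Answer: s⁴·A²/(kg·m²)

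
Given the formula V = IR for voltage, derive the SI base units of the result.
Units of each symbol in V = IR:
  I (current): A
  R (resistance, in ohms): kg·m²/(s³·A²)

Multiplying the contributions: [A] · [kg·m²/(s³·A²)]
Adding exponents of each base unit: kg: 1, m: 2, s: -3, A: -1
SI base units of voltage: kg·m²/(s³·A)

Answer: kg·m²/(s³·A)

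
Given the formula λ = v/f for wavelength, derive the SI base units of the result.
Units of each symbol in λ = v/f:
  v (wave speed): m/s
  f (frequency): 1/s  → in the denominator, contributes s

Multiplying the contributions: [m/s] · [s]
Adding exponents of each base unit: m: 1
SI base units of wavelength: m

Answer: m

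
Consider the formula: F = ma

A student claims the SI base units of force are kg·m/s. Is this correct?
Units of each symbol in F = ma:
  m (mass): kg
  a (acceleration): m/s²

Multiplying the contributions: [kg] · [m/s²]
Adding exponents of each base unit: kg: 1, m: 1, s: -2
SI base units of force: kg·m/s²

The claimed units kg·m/s (exponents kg: 1, m: 1, s: -1) do not match the derived units kg·m/s² (exponents kg: 1, m: 1, s: -2), so the claim is incorrect.

Answer: No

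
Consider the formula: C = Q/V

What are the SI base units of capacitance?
Units of each symbol in C = Q/V:
  Q (charge, in coulombs): s·A
  V (voltage, in volts): kg·m²/(s³·A)  → in the denominator, contributes s³·A/(kg·m²)

Multiplying the contributions: [s·A] · [s³·A/(kg·m²)]
Adding exponents of each base unit: kg: -1, m: -2, s: 4, A: 2
SI base units of capacitance: s⁴·A²/(kg·m²)

Answer: s⁴·A²/(kg·m²)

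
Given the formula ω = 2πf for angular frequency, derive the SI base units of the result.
Units of each symbol in ω = 2πf:
  f (frequency): 1/s
  The factor 2π is dimensionless.

Multiplying the contributions: [1/s]
Adding exponents of each base unit: s: -1
SI base units of angular frequency: 1/s

Answer: 1/s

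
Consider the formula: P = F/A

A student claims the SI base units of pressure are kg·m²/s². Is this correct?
Units of each symbol in P = F/A:
  F (force): kg·m/s²
  A (area): m²  → in the denominator, contributes 1/m²

Multiplying the contributions: [kg·m/s²] · [1/m²]
Adding exponents of each base unit: kg: 1, m: -1, s: -2
SI base units of pressure: kg/(m·s²)

The claimed units kg·m²/s² (exponents kg: 1, m: 2, s: -2) do not match the derived units kg/(m·s²) (exponents kg: 1, m: -1, s: -2), so the claim is incorrect.

Answer: No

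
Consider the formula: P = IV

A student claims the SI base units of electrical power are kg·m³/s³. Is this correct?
Units of each symbol in P = IV:
  I (current): A
  V (voltage, in volts): kg·m²/(s³·A)

Multiplying the contributions: [A] · [kg·m²/(s³·A)]
Adding exponents of each base unit: kg: 1, m: 2, s: -3
SI base units of electrical power: kg·m²/s³

The claimed units kg·m³/s³ (exponents kg: 1, m: 3, s: -3) do not match the derived units kg·m²/s³ (exponents kg: 1, m: 2, s: -3), so the claim is incorrect.

Answer: No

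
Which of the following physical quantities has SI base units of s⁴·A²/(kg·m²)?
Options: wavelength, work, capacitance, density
Checking the SI base units of each option:
  wavelength (λ = v/f): m  ✗
  work (W = Fd): kg·m²/s²  ✗
  capacitance (C = Q/V): s⁴·A²/(kg·m²)  ✓ matches
  density (ρ = m/V): kg/m³  ✗

Only capacitance has units s⁴·A²/(kg·m²).

Answer: capacitance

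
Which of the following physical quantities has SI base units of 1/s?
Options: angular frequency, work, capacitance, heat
Checking the SI base units of each option:
  angular frequency (ω = 2πf): 1/s  ✓ matches
  work (W = Fd): kg·m²/s²  ✗
  capacitance (C = Q/V): s⁴·A²/(kg·m²)  ✗
  heat (Q = mcΔT): kg·m²/s²  ✗

Only angular frequency has units 1/s.

Answer: angular frequency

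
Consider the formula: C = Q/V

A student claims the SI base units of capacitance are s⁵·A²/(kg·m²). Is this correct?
Units of each symbol in C = Q/V:
  Q (charge, in coulombs): s·A
  V (voltage, in volts): kg·m²/(s³·A)  → in the denominator, contributes s³·A/(kg·m²)

Multiplying the contributions: [s·A] · [s³·A/(kg·m²)]
Adding exponents of each base unit: kg: -1, m: -2, s: 4, A: 2
SI base units of capacitance: s⁴·A²/(kg·m²)

The claimed units s⁵·A²/(kg·m²) (exponents kg: -1, m: -2, s: 5, A: 2) do not match the derived units s⁴·A²/(kg·m²) (exponents kg: -1, m: -2, s: 4, A: 2), so the claim is incorrect.

Answer: No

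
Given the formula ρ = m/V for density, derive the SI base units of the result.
Units of each symbol in ρ = m/V:
  m (mass): kg
  V (volume): m³  → in the denominator, contributes 1/m³

Multiplying the contributions: [kg] · [1/m³]
Adding exponents of each base unit: kg: 1, m: -3
SI base units of density: kg/m³

Answer: kg/m³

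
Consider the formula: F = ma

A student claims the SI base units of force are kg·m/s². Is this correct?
Units of each symbol in F = ma:
  m (mass): kg
  a (acceleration): m/s²

Multiplying the contributions: [kg] · [m/s²]
Adding exponents of each base unit: kg: 1, m: 1, s: -2
SI base units of force: kg·m/s²

The claimed units kg·m/s² match the derived units, so the claim is correct.

Answer: Yes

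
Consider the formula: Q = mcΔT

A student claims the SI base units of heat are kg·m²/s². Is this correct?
Units of each symbol in Q = mcΔT:
  m (mass): kg
  c (specific heat capacity, in J/(kg·K)): m²/(s²·K)
  ΔT (temperature change): K

Multiplying the contributions: [kg] · [m²/(s²·K)] · [K]
Adding exponents of each base unit: kg: 1, m: 2, s: -2
SI base units of heat: kg·m²/s²

The claimed units kg·m²/s² match the derived units, so the claim is correct.

Answer: Yes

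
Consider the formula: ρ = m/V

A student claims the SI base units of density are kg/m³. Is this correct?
Units of each symbol in ρ = m/V:
  m (mass): kg
  V (volume): m³  → in the denominator, contributes 1/m³

Multiplying the contributions: [kg] · [1/m³]
Adding exponents of each base unit: kg: 1, m: -3
SI base units of density: kg/m³

The claimed units kg/m³ match the derived units, so the claim is correct.

Answer: Yes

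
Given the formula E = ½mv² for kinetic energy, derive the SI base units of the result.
Units of each symbol in E = ½mv²:
  m (mass): kg
  v (speed): m/s  → to the power 2, contributes m²/s²
  The factor ½ is dimensionless.

Multiplying the contributions: [kg] · [m²/s²]
Adding exponents of each base unit: kg: 1, m: 2, s: -2
SI base units of kinetic energy: kg·m²/s²

Answer: kg·m²/s²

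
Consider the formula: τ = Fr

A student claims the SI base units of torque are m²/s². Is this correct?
Units of each symbol in τ = Fr:
  F (force): kg·m/s²
  r (lever arm): m

Multiplying the contributions: [kg·m/s²] · [m]
Adding exponents of each base unit: kg: 1, m: 2, s: -2
SI base units of torque: kg·m²/s²

The claimed units m²/s² (exponents m: 2, s: -2) do not match the derived units kg·m²/s² (exponents kg: 1, m: 2, s: -2), so the claim is incorrect.

Answer: No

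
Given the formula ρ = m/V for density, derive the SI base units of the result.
Units of each symbol in ρ = m/V:
  m (mass): kg
  V (volume): m³  → in the denominator, contributes 1/m³

Multiplying the contributions: [kg] · [1/m³]
Adding exponents of each base unit: kg: 1, m: -3
SI base units of density: kg/m³

Answer: kg/m³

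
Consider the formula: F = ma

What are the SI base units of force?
Units of each symbol in F = ma:
  m (mass): kg
  a (acceleration): m/s²

Multiplying the contributions: [kg] · [m/s²]
Adding exponents of each base unit: kg: 1, m: 1, s: -2
SI base units of force: kg·m/s²

Answer: kg·m/s²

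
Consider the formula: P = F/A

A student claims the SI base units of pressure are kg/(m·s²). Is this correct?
Units of each symbol in P = F/A:
  F (force): kg·m/s²
  A (area): m²  → in the denominator, contributes 1/m²

Multiplying the contributions: [kg·m/s²] · [1/m²]
Adding exponents of each base unit: kg: 1, m: -1, s: -2
SI base units of pressure: kg/(m·s²)

The claimed units kg/(m·s²) match the derived units, so the claim is correct.

Answer: Yes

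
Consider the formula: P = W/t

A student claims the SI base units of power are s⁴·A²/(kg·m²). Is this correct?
Units of each symbol in P = W/t:
  W (work): kg·m²/s²
  t (time): s  → in the denominator, contributes 1/s

Multiplying the contributions: [kg·m²/s²] · [1/s]
Adding exponents of each base unit: kg: 1, m: 2, s: -3
SI base units of power: kg·m²/s³

The claimed units s⁴·A²/(kg·m²) (exponents kg: -1, m: -2, s: 4, A: 2) do not match the derived units kg·m²/s³ (exponents kg: 1, m: 2, s: -3), so the claim is incorrect.

Answer: No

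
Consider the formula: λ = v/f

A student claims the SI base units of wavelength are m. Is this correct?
Units of each symbol in λ = v/f:
  v (wave speed): m/s
  f (frequency): 1/s  → in the denominator, contributes s

Multiplying the contributions: [m/s] · [s]
Adding exponents of each base unit: m: 1
SI base units of wavelength: m

The claimed units m match the derived units, so the claim is correct.

Answer: Yes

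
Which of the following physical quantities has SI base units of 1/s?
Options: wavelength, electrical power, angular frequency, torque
Checking the SI base units of each option:
  wavelength (λ = v/f): m  ✗
  electrical power (P = IV): kg·m²/s³  ✗
  angular frequency (ω = 2πf): 1/s  ✓ matches
  torque (τ = Fr): kg·m²/s²  ✗

Only angular frequency has units 1/s.

Answer: angular frequency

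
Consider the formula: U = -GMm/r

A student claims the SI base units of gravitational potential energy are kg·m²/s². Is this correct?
Units of each symbol in U = -GMm/r:
  G (gravitational constant): m³/(kg·s²)
  M (mass): kg
  m (mass): kg
  r (distance): m  → in the denominator, contributes 1/m
  The minus sign does not affect the units.

Multiplying the contributions: [m³/(kg·s²)] · [kg] · [kg] · [1/m]
Adding exponents of each base unit: kg: 1, m: 2, s: -2
SI base units of gravitational potential energy: kg·m²/s²

The claimed units kg·m²/s² match the derived units, so the claim is correct.

Answer: Yes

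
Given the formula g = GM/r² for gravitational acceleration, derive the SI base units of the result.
Units of each symbol in g = GM/r²:
  G (gravitational constant): m³/(kg·s²)
  M (mass): kg
  r (distance): m  → to the power 2 in the denominator, contributes 1/m²

Multiplying the contributions: [m³/(kg·s²)] · [kg] · [1/m²]
Adding exponents of each base unit: m: 1, s: -2
SI base units of gravitational acceleration: m/s²

Answer: m/s²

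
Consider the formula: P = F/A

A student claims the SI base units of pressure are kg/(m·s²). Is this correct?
Units of each symbol in P = F/A:
  F (force): kg·m/s²
  A (area): m²  → in the denominator, contributes 1/m²

Multiplying the contributions: [kg·m/s²] · [1/m²]
Adding exponents of each base unit: kg: 1, m: -1, s: -2
SI base units of pressure: kg/(m·s²)

The claimed units kg/(m·s²) match the derived units, so the claim is correct.

Answer: Yes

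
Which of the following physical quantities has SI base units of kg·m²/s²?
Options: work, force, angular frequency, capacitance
Checking the SI base units of each option:
  work (W = Fd): kg·m²/s²  ✓ matches
  force (F = ma): kg·m/s²  ✗
  angular frequency (ω = 2πf): 1/s  ✗
  capacitance (C = Q/V): s⁴·A²/(kg·m²)  ✗

Only work has units kg·m²/s².

Answer: work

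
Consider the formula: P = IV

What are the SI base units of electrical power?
Units of each symbol in P = IV:
  I (current): A
  V (voltage, in volts): kg·m²/(s³·A)

Multiplying the contributions: [A] · [kg·m²/(s³·A)]
Adding exponents of each base unit: kg: 1, m: 2, s: -3
SI base units of electrical power: kg·m²/s³

Answer: kg·m²/s³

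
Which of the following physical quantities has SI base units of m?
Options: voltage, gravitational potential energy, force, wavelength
Checking the SI base units of each option:
  voltage (V = IR): kg·m²/(s³·A)  ✗
  gravitational potential energy (U = -GMm/r): kg·m²/s²  ✗
  force (F = ma): kg·m/s²  ✗
  wavelength (λ = v/f): m  ✓ matches

Only wavelength has units m.

Answer: wavelength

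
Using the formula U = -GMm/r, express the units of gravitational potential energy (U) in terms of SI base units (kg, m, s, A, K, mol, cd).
Units of each symbol in U = -GMm/r:
  G (gravitational constant): m³/(kg·s²)
  M (mass): kg
  m (mass): kg
  r (distance): m  → in the denominator, contributes 1/m
  The minus sign does not affect the units.

Multiplying the contributions: [m³/(kg·s²)] · [kg] · [kg] · [1/m]
Adding exponents of each base unit: kg: 1, m: 2, s: -2
SI base units of gravitational potential energy: kg·m²/s²

Answer: kg·m²/s²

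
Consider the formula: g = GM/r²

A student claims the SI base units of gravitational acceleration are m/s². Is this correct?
Units of each symbol in g = GM/r²:
  G (gravitational constant): m³/(kg·s²)
  M (mass): kg
  r (distance): m  → to the power 2 in the denominator, contributes 1/m²

Multiplying the contributions: [m³/(kg·s²)] · [kg] · [1/m²]
Adding exponents of each base unit: m: 1, s: -2
SI base units of gravitational acceleration: m/s²

The claimed units m/s² match the derived units, so the claim is correct.

Answer: Yes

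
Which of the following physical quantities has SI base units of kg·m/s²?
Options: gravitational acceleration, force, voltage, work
Checking the SI base units of each option:
  gravitational acceleration (g = GM/r²): m/s²  ✗
  force (F = ma): kg·m/s²  ✓ matches
  voltage (V = IR): kg·m²/(s³·A)  ✗
  work (W = Fd): kg·m²/s²  ✗

Only force has units kg·m/s².

Answer: force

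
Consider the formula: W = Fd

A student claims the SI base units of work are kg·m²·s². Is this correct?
Units of each symbol in W = Fd:
  F (force): kg·m/s²
  d (displacement): m

Multiplying the contributions: [kg·m/s²] · [m]
Adding exponents of each base unit: kg: 1, m: 2, s: -2
SI base units of work: kg·m²/s²

The claimed units kg·m²·s² (exponents kg: 1, m: 2, s: 2) do not match the derived units kg·m²/s² (exponents kg: 1, m: 2, s: -2), so the claim is incorrect.

Answer: No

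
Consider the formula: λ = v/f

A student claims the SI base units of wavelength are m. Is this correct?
Units of each symbol in λ = v/f:
  v (wave speed): m/s
  f (frequency): 1/s  → in the denominator, contributes s

Multiplying the contributions: [m/s] · [s]
Adding exponents of each base unit: m: 1
SI base units of wavelength: m

The claimed units m match the derived units, so the claim is correct.

Answer: Yes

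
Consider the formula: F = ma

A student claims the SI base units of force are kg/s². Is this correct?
Units of each symbol in F = ma:
  m (mass): kg
  a (acceleration): m/s²

Multiplying the contributions: [kg] · [m/s²]
Adding exponents of each base unit: kg: 1, m: 1, s: -2
SI base units of force: kg·m/s²

The claimed units kg/s² (exponents kg: 1, s: -2) do not match the derived units kg·m/s² (exponents kg: 1, m: 1, s: -2), so the claim is incorrect.

Answer: No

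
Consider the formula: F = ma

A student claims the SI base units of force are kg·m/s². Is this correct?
Units of each symbol in F = ma:
  m (mass): kg
  a (acceleration): m/s²

Multiplying the contributions: [kg] · [m/s²]
Adding exponents of each base unit: kg: 1, m: 1, s: -2
SI base units of force: kg·m/s²

The claimed units kg·m/s² match the derived units, so the claim is correct.

Answer: Yes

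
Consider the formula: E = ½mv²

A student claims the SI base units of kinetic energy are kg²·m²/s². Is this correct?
Units of each symbol in E = ½mv²:
  m (mass): kg
  v (speed): m/s  → to the power 2, contributes m²/s²
  The factor ½ is dimensionless.

Multiplying the contributions: [kg] · [m²/s²]
Adding exponents of each base unit: kg: 1, m: 2, s: -2
SI base units of kinetic energy: kg·m²/s²

The claimed units kg²·m²/s² (exponents kg: 2, m: 2, s: -2) do not match the derived units kg·m²/s² (exponents kg: 1, m: 2, s: -2), so the claim is incorrect.

Answer: No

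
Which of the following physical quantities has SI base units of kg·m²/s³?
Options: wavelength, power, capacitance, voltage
Checking the SI base units of each option:
  wavelength (λ = v/f): m  ✗
  power (P = W/t): kg·m²/s³  ✓ matches
  capacitance (C = Q/V): s⁴·A²/(kg·m²)  ✗
  voltage (V = IR): kg·m²/(s³·A)  ✗

Only power has units kg·m²/s³.

Answer: power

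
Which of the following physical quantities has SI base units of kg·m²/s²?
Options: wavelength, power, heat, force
Checking the SI base units of each option:
  wavelength (λ = v/f): m  ✗
  power (P = W/t): kg·m²/s³  ✗
  heat (Q = mcΔT): kg·m²/s²  ✓ matches
  force (F = ma): kg·m/s²  ✗

Only heat has units kg·m²/s².

Answer: heat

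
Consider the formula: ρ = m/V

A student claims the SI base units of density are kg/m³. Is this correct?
Units of each symbol in ρ = m/V:
  m (mass): kg
  V (volume): m³  → in the denominator, contributes 1/m³

Multiplying the contributions: [kg] · [1/m³]
Adding exponents of each base unit: kg: 1, m: -3
SI base units of density: kg/m³

The claimed units kg/m³ match the derived units, so the claim is correct.

Answer: Yes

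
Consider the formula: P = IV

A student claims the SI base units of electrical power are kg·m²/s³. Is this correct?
Units of each symbol in P = IV:
  I (current): A
  V (voltage, in volts): kg·m²/(s³·A)

Multiplying the contributions: [A] · [kg·m²/(s³·A)]
Adding exponents of each base unit: kg: 1, m: 2, s: -3
SI base units of electrical power: kg·m²/s³

The claimed units kg·m²/s³ match the derived units, so the claim is correct.

Answer: Yes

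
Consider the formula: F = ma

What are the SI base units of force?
Units of each symbol in F = ma:
  m (mass): kg
  a (acceleration): m/s²

Multiplying the contributions: [kg] · [m/s²]
Adding exponents of each base unit: kg: 1, m: 1, s: -2
SI base units of force: kg·m/s²

Answer: kg·m/s²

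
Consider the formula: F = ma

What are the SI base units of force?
Units of each symbol in F = ma:
  m (mass): kg
  a (acceleration): m/s²

Multiplying the contributions: [kg] · [m/s²]
Adding exponents of each base unit: kg: 1, m: 1, s: -2
SI base units of force: kg·m/s²

Answer: kg·m/s²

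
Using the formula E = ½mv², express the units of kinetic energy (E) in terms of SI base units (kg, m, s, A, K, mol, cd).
Units of each symbol in E = ½mv²:
  m (mass): kg
  v (speed): m/s  → to the power 2, contributes m²/s²
  The factor ½ is dimensionless.

Multiplying the contributions: [kg] · [m²/s²]
Adding exponents of each base unit: kg: 1, m: 2, s: -2
SI base units of kinetic energy: kg·m²/s²

Answer: kg·m²/s²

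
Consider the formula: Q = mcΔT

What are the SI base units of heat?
Units of each symbol in Q = mcΔT:
  m (mass): kg
  c (specific heat capacity, in J/(kg·K)): m²/(s²·K)
  ΔT (temperature change): K

Multiplying the contributions: [kg] · [m²/(s²·K)] · [K]
Adding exponents of each base unit: kg: 1, m: 2, s: -2
SI base units of heat: kg·m²/s²

Answer: kg·m²/s²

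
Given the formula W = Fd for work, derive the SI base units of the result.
Units of each symbol in W = Fd:
  F (force): kg·m/s²
  d (displacement): m

Multiplying the contributions: [kg·m/s²] · [m]
Adding exponents of each base unit: kg: 1, m: 2, s: -2
SI base units of work: kg·m²/s²

Answer: kg·m²/s²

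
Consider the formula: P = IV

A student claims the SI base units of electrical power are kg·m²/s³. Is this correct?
Units of each symbol in P = IV:
  I (current): A
  V (voltage, in volts): kg·m²/(s³·A)

Multiplying the contributions: [A] · [kg·m²/(s³·A)]
Adding exponents of each base unit: kg: 1, m: 2, s: -3
SI base units of electrical power: kg·m²/s³

The claimed units kg·m²/s³ match the derived units, so the claim is correct.

Answer: Yes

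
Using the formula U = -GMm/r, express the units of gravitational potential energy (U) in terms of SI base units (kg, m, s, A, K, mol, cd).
Units of each symbol in U = -GMm/r:
  G (gravitational constant): m³/(kg·s²)
  M (mass): kg
  m (mass): kg
  r (distance): m  → in the denominator, contributes 1/m
  The minus sign does not affect the units.

Multiplying the contributions: [m³/(kg·s²)] · [kg] · [kg] · [1/m]
Adding exponents of each base unit: kg: 1, m: 2, s: -2
SI base units of gravitational potential energy: kg·m²/s²

Answer: kg·m²/s²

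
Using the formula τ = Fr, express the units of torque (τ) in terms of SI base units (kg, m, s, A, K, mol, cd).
Units of each symbol in τ = Fr:
  F (force): kg·m/s²
  r (lever arm): m

Multiplying the contributions: [kg·m/s²] · [m]
Adding exponents of each base unit: kg: 1, m: 2, s: -2
SI base units of torque: kg·m²/s²

Answer: kg·m²/s²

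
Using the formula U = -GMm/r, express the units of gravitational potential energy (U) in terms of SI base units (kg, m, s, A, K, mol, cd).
Units of each symbol in U = -GMm/r:
  G (gravitational constant): m³/(kg·s²)
  M (mass): kg
  m (mass): kg
  r (distance): m  → in the denominator, contributes 1/m
  The minus sign does not affect the units.

Multiplying the contributions: [m³/(kg·s²)] · [kg] · [kg] · [1/m]
Adding exponents of each base unit: kg: 1, m: 2, s: -2
SI base units of gravitational potential energy: kg·m²/s²

Answer: kg·m²/s²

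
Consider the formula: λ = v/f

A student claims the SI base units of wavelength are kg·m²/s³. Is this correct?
Units of each symbol in λ = v/f:
  v (wave speed): m/s
  f (frequency): 1/s  → in the denominator, contributes s

Multiplying the contributions: [m/s] · [s]
Adding exponents of each base unit: m: 1
SI base units of wavelength: m

The claimed units kg·m²/s³ (exponents kg: 1, m: 2, s: -3) do not match the derived units m (exponents m: 1), so the claim is incorrect.

Answer: No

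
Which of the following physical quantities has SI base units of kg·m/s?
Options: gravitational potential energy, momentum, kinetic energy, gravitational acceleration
Checking the SI base units of each option:
  gravitational potential energy (U = -GMm/r): kg·m²/s²  ✗
  momentum (p = mv): kg·m/s  ✓ matches
  kinetic energy (E = ½mv²): kg·m²/s²  ✗
  gravitational acceleration (g = GM/r²): m/s²  ✗

Only momentum has units kg·m/s.

Answer: momentum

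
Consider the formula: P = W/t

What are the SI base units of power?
Units of each symbol in P = W/t:
  W (work): kg·m²/s²
  t (time): s  → in the denominator, contributes 1/s

Multiplying the contributions: [kg·m²/s²] · [1/s]
Adding exponents of each base unit: kg: 1, m: 2, s: -3
SI base units of power: kg·m²/s³

Answer: kg·m²/s³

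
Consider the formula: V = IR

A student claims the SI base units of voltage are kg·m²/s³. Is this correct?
Units of each symbol in V = IR:
  I (current): A
  R (resistance, in ohms): kg·m²/(s³·A²)

Multiplying the contributions: [A] · [kg·m²/(s³·A²)]
Adding exponents of each base unit: kg: 1, m: 2, s: -3, A: -1
SI base units of voltage: kg·m²/(s³·A)

The claimed units kg·m²/s³ (exponents kg: 1, m: 2, s: -3) do not match the derived units kg·m²/(s³·A) (exponents kg: 1, m: 2, s: -3, A: -1), so the claim is incorrect.

Answer: No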